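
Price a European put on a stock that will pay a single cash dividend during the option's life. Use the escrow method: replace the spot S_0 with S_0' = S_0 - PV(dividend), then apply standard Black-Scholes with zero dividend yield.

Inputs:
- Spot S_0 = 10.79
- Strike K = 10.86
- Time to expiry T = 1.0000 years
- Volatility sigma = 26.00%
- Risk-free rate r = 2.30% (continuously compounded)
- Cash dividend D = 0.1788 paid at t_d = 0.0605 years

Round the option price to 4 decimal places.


PV(D) = D * exp(-r * t_d) = 0.1788 * 0.99860947 = 0.17855137
S_0' = S_0 - PV(D) = 10.7900 - 0.17855137 = 10.61144863
d1 = (ln(S_0'/K) + (r + sigma^2/2)*T) / (sigma*sqrt(T)) = 0.12941217
d2 = d1 - sigma*sqrt(T) = -0.13058783
exp(-rT) = 0.97726248
N(-d1) = 0.44851576; N(-d2) = 0.55194932
P = K * exp(-rT) * N(-d2) - S_0' * N(-d1) = 10.8600 * 0.97726248 * 0.55194932 - 10.61144863 * 0.44851576 = 1.0985

Answer: Price = 1.0985


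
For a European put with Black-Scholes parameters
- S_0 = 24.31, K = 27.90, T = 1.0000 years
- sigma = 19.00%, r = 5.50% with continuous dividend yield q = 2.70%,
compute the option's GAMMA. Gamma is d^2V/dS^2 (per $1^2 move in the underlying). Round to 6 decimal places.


d1 = -0.4825731605; d2 = -0.6725731605
phi(d1) = 0.3550924997; exp(-qT) = 0.9733612415; exp(-rT) = 0.9464851480
Gamma = exp(-qT) * phi(d1) / (S * sigma * sqrt(T)) = 0.9733612415 * 0.3550924997 / (24.3100 * 0.1900 * 1.0000000000) = 0.074830

Answer: Gamma = 0.074830


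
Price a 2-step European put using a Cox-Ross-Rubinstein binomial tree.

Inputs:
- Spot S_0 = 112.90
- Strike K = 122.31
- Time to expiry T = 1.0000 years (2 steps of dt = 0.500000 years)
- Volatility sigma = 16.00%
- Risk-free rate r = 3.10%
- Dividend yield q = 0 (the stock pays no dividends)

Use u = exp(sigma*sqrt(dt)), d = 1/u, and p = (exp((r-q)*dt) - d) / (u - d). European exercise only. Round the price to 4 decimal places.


dt = T/N = 0.500000
u = exp(sigma*sqrt(dt)) = 1.119785; d = 1/u = 0.893028
p = (exp((r-q)*dt) - d) / (u - d) = 0.540633
Discount per step: exp(-r*dt) = 0.984620
Stock lattice S(k, i) with i counting down-moves:
  k=0: S(0,0) = 112.9000
  k=1: S(1,0) = 126.4238; S(1,1) = 100.8229
  k=2: S(2,0) = 141.5675; S(2,1) = 112.9000; S(2,2) = 90.0377
Terminal payoffs V(N, i) = max(K - S_T, 0):
  V(2,0) = 0.000000; V(2,1) = 9.410000; V(2,2) = 32.272315
Backward induction: V(k, i) = exp(-r*dt) * [p * V(k+1, i) + (1-p) * V(k+1, i+1)].
  V(1,0) = exp(-r*dt) * [p*0.000000 + (1-p)*9.410000] = 4.256155
  V(1,1) = exp(-r*dt) * [p*9.410000 + (1-p)*32.272315] = 19.605925
  V(0,0) = exp(-r*dt) * [p*4.256155 + (1-p)*19.605925] = 11.133414

Answer: Price = V(0,0) = 11.1334


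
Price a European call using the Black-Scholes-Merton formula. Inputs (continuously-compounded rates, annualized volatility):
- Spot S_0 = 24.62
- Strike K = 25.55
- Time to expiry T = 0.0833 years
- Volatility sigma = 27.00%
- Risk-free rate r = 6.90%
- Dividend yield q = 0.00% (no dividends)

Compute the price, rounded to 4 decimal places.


Answer: Price = 0.4476

Derivation:
d1 = (ln(S/K) + (r - q + 0.5*sigma^2) * T) / (sigma * sqrt(T)) = -0.36308752
d2 = d1 - sigma * sqrt(T) = -0.44101422
exp(-rT) = 0.99426879; exp(-qT) = 1.00000000
C = S_0 * exp(-qT) * N(d1) - K * exp(-rT) * N(d2)
N(d1) = 0.35826975; N(d2) = 0.32960135
C = 24.6200 * 1.00000000 * 0.35826975 - 25.5500 * 0.99426879 * 0.32960135 = 0.4476


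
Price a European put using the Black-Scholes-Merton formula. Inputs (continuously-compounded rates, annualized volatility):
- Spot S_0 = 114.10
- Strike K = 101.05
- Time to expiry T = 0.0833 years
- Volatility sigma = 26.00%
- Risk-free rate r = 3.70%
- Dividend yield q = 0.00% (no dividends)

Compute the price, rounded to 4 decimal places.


d1 = (ln(S/K) + (r - q + 0.5*sigma^2) * T) / (sigma * sqrt(T)) = 1.69718239
d2 = d1 - sigma * sqrt(T) = 1.62214187
exp(-rT) = 0.99692264; exp(-qT) = 1.00000000
P = K * exp(-rT) * N(-d2) - S_0 * exp(-qT) * N(-d1)
N(-d1) = 0.04483109; N(-d2) = 0.05238649
P = 101.0500 * 0.99692264 * 0.05238649 - 114.1000 * 1.00000000 * 0.04483109 = 0.1621

Answer: Price = 0.1621


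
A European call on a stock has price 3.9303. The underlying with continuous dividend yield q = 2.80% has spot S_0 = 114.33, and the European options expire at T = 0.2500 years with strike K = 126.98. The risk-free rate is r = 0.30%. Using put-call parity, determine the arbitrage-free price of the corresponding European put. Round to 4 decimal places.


Answer: Put price = 17.2826

Derivation:
Put-call parity: C - P = S_0 * exp(-qT) - K * exp(-rT).
S_0 * exp(-qT) = 114.3300 * 0.99302444 = 113.53248456
K * exp(-rT) = 126.9800 * 0.99925028 = 126.88480070
P = C - S*exp(-qT) + K*exp(-rT)
P = 3.9303 - 113.53248456 + 126.88480070 = 17.2826


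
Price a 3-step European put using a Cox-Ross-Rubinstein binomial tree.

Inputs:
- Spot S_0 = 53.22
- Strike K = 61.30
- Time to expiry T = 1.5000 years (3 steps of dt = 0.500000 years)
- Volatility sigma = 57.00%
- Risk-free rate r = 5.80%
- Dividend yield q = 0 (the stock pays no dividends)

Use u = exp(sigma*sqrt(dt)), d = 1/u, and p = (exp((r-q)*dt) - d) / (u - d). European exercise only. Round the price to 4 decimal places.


dt = T/N = 0.500000
u = exp(sigma*sqrt(dt)) = 1.496383; d = 1/u = 0.668278
p = (exp((r-q)*dt) - d) / (u - d) = 0.436112
Discount per step: exp(-r*dt) = 0.971416
Stock lattice S(k, i) with i counting down-moves:
  k=0: S(0,0) = 53.2200
  k=1: S(1,0) = 79.6375; S(1,1) = 35.5658
  k=2: S(2,0) = 119.1682; S(2,1) = 53.2200; S(2,2) = 23.7678
  k=3: S(3,0) = 178.3213; S(3,1) = 79.6375; S(3,2) = 35.5658; S(3,3) = 15.8835
Terminal payoffs V(N, i) = max(K - S_T, 0):
  V(3,0) = 0.000000; V(3,1) = 0.000000; V(3,2) = 25.734239; V(3,3) = 45.416487
Backward induction: V(k, i) = exp(-r*dt) * [p * V(k+1, i) + (1-p) * V(k+1, i+1)].
  V(2,0) = exp(-r*dt) * [p*0.000000 + (1-p)*0.000000] = 0.000000
  V(2,1) = exp(-r*dt) * [p*0.000000 + (1-p)*25.734239] = 14.096446
  V(2,2) = exp(-r*dt) * [p*25.734239 + (1-p)*45.416487] = 35.780010
  V(1,0) = exp(-r*dt) * [p*0.000000 + (1-p)*14.096446] = 7.721612
  V(1,1) = exp(-r*dt) * [p*14.096446 + (1-p)*35.780010] = 25.571127
  V(0,0) = exp(-r*dt) * [p*7.721612 + (1-p)*25.571127] = 17.278331

Answer: Price = V(0,0) = 17.2783


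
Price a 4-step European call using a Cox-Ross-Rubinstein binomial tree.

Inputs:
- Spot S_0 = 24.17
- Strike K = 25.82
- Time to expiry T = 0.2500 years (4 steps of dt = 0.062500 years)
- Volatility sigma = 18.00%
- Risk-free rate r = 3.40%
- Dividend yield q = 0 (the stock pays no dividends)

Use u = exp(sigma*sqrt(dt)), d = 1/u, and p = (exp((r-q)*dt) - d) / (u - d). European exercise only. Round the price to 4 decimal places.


dt = T/N = 0.062500
u = exp(sigma*sqrt(dt)) = 1.046028; d = 1/u = 0.955997
p = (exp((r-q)*dt) - d) / (u - d) = 0.512380
Discount per step: exp(-r*dt) = 0.997877
Stock lattice S(k, i) with i counting down-moves:
  k=0: S(0,0) = 24.1700
  k=1: S(1,0) = 25.2825; S(1,1) = 23.1065
  k=2: S(2,0) = 26.4462; S(2,1) = 24.1700; S(2,2) = 22.0897
  k=3: S(3,0) = 27.6635; S(3,1) = 25.2825; S(3,2) = 23.1065; S(3,3) = 21.1177
  k=4: S(4,0) = 28.9367; S(4,1) = 26.4462; S(4,2) = 24.1700; S(4,3) = 22.0897; S(4,4) = 20.1885
Terminal payoffs V(N, i) = max(S_T - K, 0):
  V(4,0) = 3.116744; V(4,1) = 0.626192; V(4,2) = 0.000000; V(4,3) = 0.000000; V(4,4) = 0.000000
Backward induction: V(k, i) = exp(-r*dt) * [p * V(k+1, i) + (1-p) * V(k+1, i+1)].
  V(3,0) = exp(-r*dt) * [p*3.116744 + (1-p)*0.626192] = 1.898263
  V(3,1) = exp(-r*dt) * [p*0.626192 + (1-p)*0.000000] = 0.320167
  V(3,2) = exp(-r*dt) * [p*0.000000 + (1-p)*0.000000] = 0.000000
  V(3,3) = exp(-r*dt) * [p*0.000000 + (1-p)*0.000000] = 0.000000
  V(2,0) = exp(-r*dt) * [p*1.898263 + (1-p)*0.320167] = 1.126356
  V(2,1) = exp(-r*dt) * [p*0.320167 + (1-p)*0.000000] = 0.163699
  V(2,2) = exp(-r*dt) * [p*0.000000 + (1-p)*0.000000] = 0.000000
  V(1,0) = exp(-r*dt) * [p*1.126356 + (1-p)*0.163699] = 0.655551
  V(1,1) = exp(-r*dt) * [p*0.163699 + (1-p)*0.000000] = 0.083698
  V(0,0) = exp(-r*dt) * [p*0.655551 + (1-p)*0.083698] = 0.375905

Answer: Price = V(0,0) = 0.3759


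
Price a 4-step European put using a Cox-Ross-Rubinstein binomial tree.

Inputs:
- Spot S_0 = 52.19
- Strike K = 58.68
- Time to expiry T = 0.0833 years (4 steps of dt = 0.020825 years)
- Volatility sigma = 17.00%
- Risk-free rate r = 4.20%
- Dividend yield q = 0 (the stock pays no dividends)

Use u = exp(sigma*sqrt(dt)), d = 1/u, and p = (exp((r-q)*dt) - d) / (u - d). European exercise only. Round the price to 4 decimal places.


dt = T/N = 0.020825
u = exp(sigma*sqrt(dt)) = 1.024836; d = 1/u = 0.975766
p = (exp((r-q)*dt) - d) / (u - d) = 0.511700
Discount per step: exp(-r*dt) = 0.999126
Stock lattice S(k, i) with i counting down-moves:
  k=0: S(0,0) = 52.1900
  k=1: S(1,0) = 53.4862; S(1,1) = 50.9252
  k=2: S(2,0) = 54.8146; S(2,1) = 52.1900; S(2,2) = 49.6911
  k=3: S(3,0) = 56.1759; S(3,1) = 53.4862; S(3,2) = 50.9252; S(3,3) = 48.4869
  k=4: S(4,0) = 57.5711; S(4,1) = 54.8146; S(4,2) = 52.1900; S(4,3) = 49.6911; S(4,4) = 47.3119
Terminal payoffs V(N, i) = max(K - S_T, 0):
  V(4,0) = 1.108893; V(4,1) = 3.865439; V(4,2) = 6.490000; V(4,3) = 8.988895; V(4,4) = 11.368141
Backward induction: V(k, i) = exp(-r*dt) * [p * V(k+1, i) + (1-p) * V(k+1, i+1)].
  V(3,0) = exp(-r*dt) * [p*1.108893 + (1-p)*3.865439] = 2.452770
  V(3,1) = exp(-r*dt) * [p*3.865439 + (1-p)*6.490000] = 5.142514
  V(3,2) = exp(-r*dt) * [p*6.490000 + (1-p)*8.988895] = 7.703471
  V(3,3) = exp(-r*dt) * [p*8.988895 + (1-p)*11.368141] = 10.141807
  V(2,0) = exp(-r*dt) * [p*2.452770 + (1-p)*5.142514] = 3.762880
  V(2,1) = exp(-r*dt) * [p*5.142514 + (1-p)*7.703471] = 6.387441
  V(2,2) = exp(-r*dt) * [p*7.703471 + (1-p)*10.141807] = 8.886336
  V(1,0) = exp(-r*dt) * [p*3.762880 + (1-p)*6.387441] = 5.040044
  V(1,1) = exp(-r*dt) * [p*6.387441 + (1-p)*8.886336] = 7.601001
  V(0,0) = exp(-r*dt) * [p*5.040044 + (1-p)*7.601001] = 6.285061

Answer: Price = V(0,0) = 6.2851


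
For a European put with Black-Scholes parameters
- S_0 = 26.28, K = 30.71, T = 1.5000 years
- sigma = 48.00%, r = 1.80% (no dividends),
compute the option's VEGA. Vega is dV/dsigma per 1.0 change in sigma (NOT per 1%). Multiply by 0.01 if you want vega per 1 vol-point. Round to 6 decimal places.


Answer: Vega = 12.804527

Derivation:
d1 = 0.0748793010; d2 = -0.5129982372
phi(d1) = 0.3978254300; exp(-qT) = 1.0000000000; exp(-rT) = 0.9733612415
Vega = S * exp(-qT) * phi(d1) * sqrt(T) = 26.2800 * 1.0000000000 * 0.3978254300 * 1.2247448714 = 12.804527


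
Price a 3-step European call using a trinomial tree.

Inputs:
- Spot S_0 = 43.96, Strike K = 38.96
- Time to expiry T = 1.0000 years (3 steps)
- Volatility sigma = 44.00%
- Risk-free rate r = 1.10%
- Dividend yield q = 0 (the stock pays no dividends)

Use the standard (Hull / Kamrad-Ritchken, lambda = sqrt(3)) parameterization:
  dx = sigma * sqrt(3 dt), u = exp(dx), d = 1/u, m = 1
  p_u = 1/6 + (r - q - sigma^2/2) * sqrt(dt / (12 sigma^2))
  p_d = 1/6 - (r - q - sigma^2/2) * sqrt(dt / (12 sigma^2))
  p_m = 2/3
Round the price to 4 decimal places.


Answer: Price = V(0,0) = 10.1756

Derivation:
dt = T/N = 0.333333; dx = sigma*sqrt(3*dt) = 0.440000
u = exp(dx) = 1.552707; d = 1/u = 0.644036
p_u = 0.134167, p_m = 0.666667, p_d = 0.199167
Discount per step: exp(-r*dt) = 0.996340
Stock lattice S(k, j) with j the centered position index:
  k=0: S(0,+0) = 43.9600
  k=1: S(1,-1) = 28.3118; S(1,+0) = 43.9600; S(1,+1) = 68.2570
  k=2: S(2,-2) = 18.2339; S(2,-1) = 28.3118; S(2,+0) = 43.9600; S(2,+1) = 68.2570; S(2,+2) = 105.9832
  k=3: S(3,-3) = 11.7433; S(3,-2) = 18.2339; S(3,-1) = 28.3118; S(3,+0) = 43.9600; S(3,+1) = 68.2570; S(3,+2) = 105.9832; S(3,+3) = 164.5608
Terminal payoffs V(N, j) = max(S_T - K, 0):
  V(3,-3) = 0.000000; V(3,-2) = 0.000000; V(3,-1) = 0.000000; V(3,+0) = 5.000000; V(3,+1) = 29.297009; V(3,+2) = 67.023151; V(3,+3) = 125.600804
Backward induction: V(k, j) = exp(-r*dt) * [p_u * V(k+1, j+1) + p_m * V(k+1, j) + p_d * V(k+1, j-1)]
  V(2,-2) = exp(-r*dt) * [p_u*0.000000 + p_m*0.000000 + p_d*0.000000] = 0.000000
  V(2,-1) = exp(-r*dt) * [p_u*5.000000 + p_m*0.000000 + p_d*0.000000] = 0.668378
  V(2,+0) = exp(-r*dt) * [p_u*29.297009 + p_m*5.000000 + p_d*0.000000] = 7.237429
  V(2,+1) = exp(-r*dt) * [p_u*67.023151 + p_m*29.297009 + p_d*5.000000] = 29.411406
  V(2,+2) = exp(-r*dt) * [p_u*125.600804 + p_m*67.023151 + p_d*29.297009] = 67.121964
  V(1,-1) = exp(-r*dt) * [p_u*7.237429 + p_m*0.668378 + p_d*0.000000] = 1.411422
  V(1,+0) = exp(-r*dt) * [p_u*29.411406 + p_m*7.237429 + p_d*0.668378] = 8.871513
  V(1,+1) = exp(-r*dt) * [p_u*67.121964 + p_m*29.411406 + p_d*7.237429] = 29.944590
  V(0,+0) = exp(-r*dt) * [p_u*29.944590 + p_m*8.871513 + p_d*1.411422] = 10.175637


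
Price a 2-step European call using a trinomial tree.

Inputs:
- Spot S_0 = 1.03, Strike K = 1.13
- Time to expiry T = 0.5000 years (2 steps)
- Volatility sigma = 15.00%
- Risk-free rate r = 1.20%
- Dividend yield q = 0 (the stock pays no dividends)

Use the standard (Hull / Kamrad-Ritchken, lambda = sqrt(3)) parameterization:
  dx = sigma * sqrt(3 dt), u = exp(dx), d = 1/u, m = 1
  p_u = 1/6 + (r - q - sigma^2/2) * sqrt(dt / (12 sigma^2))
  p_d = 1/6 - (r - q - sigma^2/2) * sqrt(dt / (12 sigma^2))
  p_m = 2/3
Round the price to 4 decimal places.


dt = T/N = 0.250000; dx = sigma*sqrt(3*dt) = 0.129904
u = exp(dx) = 1.138719; d = 1/u = 0.878180
p_u = 0.167388, p_m = 0.666667, p_d = 0.165945
Discount per step: exp(-r*dt) = 0.997004
Stock lattice S(k, j) with j the centered position index:
  k=0: S(0,+0) = 1.0300
  k=1: S(1,-1) = 0.9045; S(1,+0) = 1.0300; S(1,+1) = 1.1729
  k=2: S(2,-2) = 0.7943; S(2,-1) = 0.9045; S(2,+0) = 1.0300; S(2,+1) = 1.1729; S(2,+2) = 1.3356
Terminal payoffs V(N, j) = max(S_T - K, 0):
  V(2,-2) = 0.000000; V(2,-1) = 0.000000; V(2,+0) = 0.000000; V(2,+1) = 0.042880; V(2,+2) = 0.205581
Backward induction: V(k, j) = exp(-r*dt) * [p_u * V(k+1, j+1) + p_m * V(k+1, j) + p_d * V(k+1, j-1)]
  V(1,-1) = exp(-r*dt) * [p_u*0.000000 + p_m*0.000000 + p_d*0.000000] = 0.000000
  V(1,+0) = exp(-r*dt) * [p_u*0.042880 + p_m*0.000000 + p_d*0.000000] = 0.007156
  V(1,+1) = exp(-r*dt) * [p_u*0.205581 + p_m*0.042880 + p_d*0.000000] = 0.062810
  V(0,+0) = exp(-r*dt) * [p_u*0.062810 + p_m*0.007156 + p_d*0.000000] = 0.015239

Answer: Price = V(0,0) = 0.0152


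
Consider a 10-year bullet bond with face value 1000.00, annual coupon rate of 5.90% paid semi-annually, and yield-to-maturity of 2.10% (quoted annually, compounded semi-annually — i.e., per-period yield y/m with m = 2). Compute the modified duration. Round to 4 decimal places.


Answer: Modified duration = 7.9718

Derivation:
Coupon per period c = face * coupon_rate / m = 29.500000
Periods per year m = 2; per-period yield y/m = 0.010500
Number of cashflows N = 20
Cashflows (t years, CF_t, discount factor 1/(1+y/m)^(m*t), PV):
  t = 0.5000: CF_t = 29.500000, DF = 0.989609, PV = 29.193469
  t = 1.0000: CF_t = 29.500000, DF = 0.979326, PV = 28.890122
  t = 1.5000: CF_t = 29.500000, DF = 0.969150, PV = 28.589928
  t = 2.0000: CF_t = 29.500000, DF = 0.959080, PV = 28.292853
  t = 2.5000: CF_t = 29.500000, DF = 0.949114, PV = 27.998865
  t = 3.0000: CF_t = 29.500000, DF = 0.939252, PV = 27.707932
  t = 3.5000: CF_t = 29.500000, DF = 0.929492, PV = 27.420022
  t = 4.0000: CF_t = 29.500000, DF = 0.919834, PV = 27.135103
  t = 4.5000: CF_t = 29.500000, DF = 0.910276, PV = 26.853145
  t = 5.0000: CF_t = 29.500000, DF = 0.900818, PV = 26.574117
  t = 5.5000: CF_t = 29.500000, DF = 0.891457, PV = 26.297988
  t = 6.0000: CF_t = 29.500000, DF = 0.882194, PV = 26.024728
  t = 6.5000: CF_t = 29.500000, DF = 0.873027, PV = 25.754308
  t = 7.0000: CF_t = 29.500000, DF = 0.863956, PV = 25.486698
  t = 7.5000: CF_t = 29.500000, DF = 0.854979, PV = 25.221868
  t = 8.0000: CF_t = 29.500000, DF = 0.846095, PV = 24.959790
  t = 8.5000: CF_t = 29.500000, DF = 0.837303, PV = 24.700436
  t = 9.0000: CF_t = 29.500000, DF = 0.828603, PV = 24.443776
  t = 9.5000: CF_t = 29.500000, DF = 0.819993, PV = 24.189783
  t = 10.0000: CF_t = 1029.500000, DF = 0.811472, PV = 835.410624
Price P = sum_t PV_t = 1341.145553
First compute Macaulay numerator sum_t t * PV_t:
  t * PV_t at t = 0.5000: 14.596734
  t * PV_t at t = 1.0000: 28.890122
  t * PV_t at t = 1.5000: 42.884892
  t * PV_t at t = 2.0000: 56.585706
  t * PV_t at t = 2.5000: 69.997163
  t * PV_t at t = 3.0000: 83.123795
  t * PV_t at t = 3.5000: 95.970075
  t * PV_t at t = 4.0000: 108.540412
  t * PV_t at t = 4.5000: 120.839152
  t * PV_t at t = 5.0000: 132.870583
  t * PV_t at t = 5.5000: 144.638933
  t * PV_t at t = 6.0000: 156.148369
  t * PV_t at t = 6.5000: 167.403002
  t * PV_t at t = 7.0000: 178.406883
  t * PV_t at t = 7.5000: 189.164010
  t * PV_t at t = 8.0000: 199.678322
  t * PV_t at t = 8.5000: 209.953703
  t * PV_t at t = 9.0000: 219.993984
  t * PV_t at t = 9.5000: 229.802941
  t * PV_t at t = 10.0000: 8354.106240
Macaulay duration D = 10803.595020 / 1341.145553 = 8.055498
Modified duration = D / (1 + y/m) = 8.055498 / (1 + 0.010500) = 7.971794


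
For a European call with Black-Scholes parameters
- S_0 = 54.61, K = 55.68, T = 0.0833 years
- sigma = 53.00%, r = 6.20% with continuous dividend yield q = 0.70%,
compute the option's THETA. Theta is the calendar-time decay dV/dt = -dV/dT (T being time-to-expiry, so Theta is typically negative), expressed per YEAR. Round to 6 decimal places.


d1 = -0.0204162362; d2 = -0.1733834549
phi(d1) = 0.3988591450; exp(-qT) = 0.9994170700; exp(-rT) = 0.9948487136
Theta = -S*exp(-qT)*phi(d1)*sigma/(2*sqrt(T)) - r*K*exp(-rT)*N(d2) + q*S*exp(-qT)*N(d1)
N(d1) = 0.4918556660; N(d2) = 0.4311750146; sqrt(T) = 0.2886173938
Term 1 = -54.6100 * 0.9994170700 * 0.3988591450 * 0.5300 / (2 * 0.2886173938) = -19.9876560121
Term 2 = -0.0620 * 55.6800 * 0.9948487136 * 0.4311750146 = -1.4808175252
Term 3 = 0.0070 * 54.6100 * 0.9994170700 * 0.4918556660 = 0.1879120620
Theta = -19.9876560121 + (-1.4808175252) + (0.1879120620) = -21.280561

Answer: Theta = -21.280561


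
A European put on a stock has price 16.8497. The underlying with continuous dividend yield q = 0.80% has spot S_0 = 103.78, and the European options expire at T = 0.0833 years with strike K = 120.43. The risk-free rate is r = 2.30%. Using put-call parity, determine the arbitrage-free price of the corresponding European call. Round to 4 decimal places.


Put-call parity: C - P = S_0 * exp(-qT) - K * exp(-rT).
S_0 * exp(-qT) = 103.7800 * 0.99933382 = 103.71086405
K * exp(-rT) = 120.4300 * 0.99808593 = 120.19948905
C = P + S*exp(-qT) - K*exp(-rT)
C = 16.8497 + 103.71086405 - 120.19948905 = 0.3611

Answer: Call price = 0.3611


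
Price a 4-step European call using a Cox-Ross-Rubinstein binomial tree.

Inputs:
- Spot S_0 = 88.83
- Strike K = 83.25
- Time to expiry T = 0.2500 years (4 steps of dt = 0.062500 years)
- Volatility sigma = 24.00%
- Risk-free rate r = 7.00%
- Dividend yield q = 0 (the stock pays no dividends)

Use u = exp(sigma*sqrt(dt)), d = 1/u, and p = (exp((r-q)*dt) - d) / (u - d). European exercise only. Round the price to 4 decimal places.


dt = T/N = 0.062500
u = exp(sigma*sqrt(dt)) = 1.061837; d = 1/u = 0.941765
p = (exp((r-q)*dt) - d) / (u - d) = 0.521521
Discount per step: exp(-r*dt) = 0.995635
Stock lattice S(k, i) with i counting down-moves:
  k=0: S(0,0) = 88.8300
  k=1: S(1,0) = 94.3229; S(1,1) = 83.6569
  k=2: S(2,0) = 100.1555; S(2,1) = 88.8300; S(2,2) = 78.7851
  k=3: S(3,0) = 106.3488; S(3,1) = 94.3229; S(3,2) = 83.6569; S(3,3) = 74.1971
  k=4: S(4,0) = 112.9251; S(4,1) = 100.1555; S(4,2) = 88.8300; S(4,3) = 78.7851; S(4,4) = 69.8762
Terminal payoffs V(N, i) = max(S_T - K, 0):
  V(4,0) = 29.675062; V(4,1) = 16.905545; V(4,2) = 5.580000; V(4,3) = 0.000000; V(4,4) = 0.000000
Backward induction: V(k, i) = exp(-r*dt) * [p * V(k+1, i) + (1-p) * V(k+1, i+1)].
  V(3,0) = exp(-r*dt) * [p*29.675062 + (1-p)*16.905545] = 23.462242
  V(3,1) = exp(-r*dt) * [p*16.905545 + (1-p)*5.580000] = 11.436364
  V(3,2) = exp(-r*dt) * [p*5.580000 + (1-p)*0.000000] = 2.897382
  V(3,3) = exp(-r*dt) * [p*0.000000 + (1-p)*0.000000] = 0.000000
  V(2,0) = exp(-r*dt) * [p*23.462242 + (1-p)*11.436364] = 17.630805
  V(2,1) = exp(-r*dt) * [p*11.436364 + (1-p)*2.897382] = 7.318550
  V(2,2) = exp(-r*dt) * [p*2.897382 + (1-p)*0.000000] = 1.504449
  V(1,0) = exp(-r*dt) * [p*17.630805 + (1-p)*7.318550] = 12.641179
  V(1,1) = exp(-r*dt) * [p*7.318550 + (1-p)*1.504449] = 4.516819
  V(0,0) = exp(-r*dt) * [p*12.641179 + (1-p)*4.516819] = 8.715627

Answer: Price = V(0,0) = 8.7156


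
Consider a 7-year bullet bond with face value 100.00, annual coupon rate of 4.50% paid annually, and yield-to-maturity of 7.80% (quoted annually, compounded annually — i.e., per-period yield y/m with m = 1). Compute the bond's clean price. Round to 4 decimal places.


Answer: Price = 82.7008

Derivation:
Coupon per period c = face * coupon_rate / m = 4.500000
Periods per year m = 1; per-period yield y/m = 0.078000
Number of cashflows N = 7
Cashflows (t years, CF_t, discount factor 1/(1+y/m)^(m*t), PV):
  t = 1.0000: CF_t = 4.500000, DF = 0.927644, PV = 4.174397
  t = 2.0000: CF_t = 4.500000, DF = 0.860523, PV = 3.872353
  t = 3.0000: CF_t = 4.500000, DF = 0.798259, PV = 3.592165
  t = 4.0000: CF_t = 4.500000, DF = 0.740500, PV = 3.332249
  t = 5.0000: CF_t = 4.500000, DF = 0.686920, PV = 3.091140
  t = 6.0000: CF_t = 4.500000, DF = 0.637217, PV = 2.867477
  t = 7.0000: CF_t = 104.500000, DF = 0.591111, PV = 61.771047
Price P = sum_t PV_t = 82.700829


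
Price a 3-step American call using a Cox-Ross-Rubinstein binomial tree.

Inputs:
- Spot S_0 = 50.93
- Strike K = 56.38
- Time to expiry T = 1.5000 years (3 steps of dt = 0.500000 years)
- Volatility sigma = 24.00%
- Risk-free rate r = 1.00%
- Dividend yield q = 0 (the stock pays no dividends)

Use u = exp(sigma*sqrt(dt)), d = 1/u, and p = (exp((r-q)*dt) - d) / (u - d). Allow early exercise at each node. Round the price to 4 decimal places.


dt = T/N = 0.500000
u = exp(sigma*sqrt(dt)) = 1.184956; d = 1/u = 0.843913
p = (exp((r-q)*dt) - d) / (u - d) = 0.472373
Discount per step: exp(-r*dt) = 0.995012
Stock lattice S(k, i) with i counting down-moves:
  k=0: S(0,0) = 50.9300
  k=1: S(1,0) = 60.3498; S(1,1) = 42.9805
  k=2: S(2,0) = 71.5119; S(2,1) = 50.9300; S(2,2) = 36.2718
  k=3: S(3,0) = 84.7384; S(3,1) = 60.3498; S(3,2) = 42.9805; S(3,3) = 30.6103
Terminal payoffs V(N, i) = max(S_T - K, 0):
  V(3,0) = 28.358414; V(3,1) = 3.969808; V(3,2) = 0.000000; V(3,3) = 0.000000
Backward induction: V(k, i) = exp(-r*dt) * [p * V(k+1, i) + (1-p) * V(k+1, i+1)]; then take max(V_cont, immediate exercise) for American.
  V(2,0) = exp(-r*dt) * [p*28.358414 + (1-p)*3.969808] = 15.413063; exercise = 15.131866; V(2,0) = max -> 15.413063
  V(2,1) = exp(-r*dt) * [p*3.969808 + (1-p)*0.000000] = 1.865876; exercise = 0.000000; V(2,1) = max -> 1.865876
  V(2,2) = exp(-r*dt) * [p*0.000000 + (1-p)*0.000000] = 0.000000; exercise = 0.000000; V(2,2) = max -> 0.000000
  V(1,0) = exp(-r*dt) * [p*15.413063 + (1-p)*1.865876] = 8.223975; exercise = 3.969808; V(1,0) = max -> 8.223975
  V(1,1) = exp(-r*dt) * [p*1.865876 + (1-p)*0.000000] = 0.876993; exercise = 0.000000; V(1,1) = max -> 0.876993
  V(0,0) = exp(-r*dt) * [p*8.223975 + (1-p)*0.876993] = 4.325824; exercise = 0.000000; V(0,0) = max -> 4.325824

Answer: Price = V(0,0) = 4.3258


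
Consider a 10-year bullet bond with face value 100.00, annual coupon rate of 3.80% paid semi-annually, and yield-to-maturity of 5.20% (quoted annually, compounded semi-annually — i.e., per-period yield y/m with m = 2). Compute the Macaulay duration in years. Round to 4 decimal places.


Coupon per period c = face * coupon_rate / m = 1.900000
Periods per year m = 2; per-period yield y/m = 0.026000
Number of cashflows N = 20
Cashflows (t years, CF_t, discount factor 1/(1+y/m)^(m*t), PV):
  t = 0.5000: CF_t = 1.900000, DF = 0.974659, PV = 1.851852
  t = 1.0000: CF_t = 1.900000, DF = 0.949960, PV = 1.804924
  t = 1.5000: CF_t = 1.900000, DF = 0.925887, PV = 1.759185
  t = 2.0000: CF_t = 1.900000, DF = 0.902424, PV = 1.714605
  t = 2.5000: CF_t = 1.900000, DF = 0.879555, PV = 1.671155
  t = 3.0000: CF_t = 1.900000, DF = 0.857266, PV = 1.628806
  t = 3.5000: CF_t = 1.900000, DF = 0.835542, PV = 1.587530
  t = 4.0000: CF_t = 1.900000, DF = 0.814369, PV = 1.547301
  t = 4.5000: CF_t = 1.900000, DF = 0.793732, PV = 1.508090
  t = 5.0000: CF_t = 1.900000, DF = 0.773618, PV = 1.469874
  t = 5.5000: CF_t = 1.900000, DF = 0.754013, PV = 1.432625
  t = 6.0000: CF_t = 1.900000, DF = 0.734906, PV = 1.396321
  t = 6.5000: CF_t = 1.900000, DF = 0.716282, PV = 1.360937
  t = 7.0000: CF_t = 1.900000, DF = 0.698131, PV = 1.326449
  t = 7.5000: CF_t = 1.900000, DF = 0.680440, PV = 1.292835
  t = 8.0000: CF_t = 1.900000, DF = 0.663197, PV = 1.260073
  t = 8.5000: CF_t = 1.900000, DF = 0.646390, PV = 1.228142
  t = 9.0000: CF_t = 1.900000, DF = 0.630010, PV = 1.197019
  t = 9.5000: CF_t = 1.900000, DF = 0.614045, PV = 1.166685
  t = 10.0000: CF_t = 101.900000, DF = 0.598484, PV = 60.985553
Price P = sum_t PV_t = 89.189963
Macaulay numerator sum_t t * PV_t:
  t * PV_t at t = 0.5000: 0.925926
  t * PV_t at t = 1.0000: 1.804924
  t * PV_t at t = 1.5000: 2.638778
  t * PV_t at t = 2.0000: 3.429211
  t * PV_t at t = 2.5000: 4.177888
  t * PV_t at t = 3.0000: 4.886419
  t * PV_t at t = 3.5000: 5.556357
  t * PV_t at t = 4.0000: 6.189203
  t * PV_t at t = 4.5000: 6.786406
  t * PV_t at t = 5.0000: 7.349368
  t * PV_t at t = 5.5000: 7.879439
  t * PV_t at t = 6.0000: 8.377926
  t * PV_t at t = 6.5000: 8.846088
  t * PV_t at t = 7.0000: 9.285143
  t * PV_t at t = 7.5000: 9.696264
  t * PV_t at t = 8.0000: 10.080587
  t * PV_t at t = 8.5000: 10.439204
  t * PV_t at t = 9.0000: 10.773173
  t * PV_t at t = 9.5000: 11.083511
  t * PV_t at t = 10.0000: 609.855533
Macaulay duration D = (sum_t t * PV_t) / P = 740.061347 / 89.189963 = 8.297586

Answer: Macaulay duration = 8.2976 years


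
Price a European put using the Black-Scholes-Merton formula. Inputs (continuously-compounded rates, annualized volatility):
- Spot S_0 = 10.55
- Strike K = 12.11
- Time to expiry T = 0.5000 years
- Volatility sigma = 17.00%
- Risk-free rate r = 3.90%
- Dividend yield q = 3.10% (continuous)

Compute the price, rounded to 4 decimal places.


Answer: Price = 1.5774

Derivation:
d1 = (ln(S/K) + (r - q + 0.5*sigma^2) * T) / (sigma * sqrt(T)) = -1.05384447
d2 = d1 - sigma * sqrt(T) = -1.17405263
exp(-rT) = 0.98068890; exp(-qT) = 0.98461951
P = K * exp(-rT) * N(-d2) - S_0 * exp(-qT) * N(-d1)
N(-d1) = 0.85402294; N(-d2) = 0.87981303
P = 12.1100 * 0.98068890 * 0.87981303 - 10.5500 * 0.98461951 * 0.85402294 = 1.5774


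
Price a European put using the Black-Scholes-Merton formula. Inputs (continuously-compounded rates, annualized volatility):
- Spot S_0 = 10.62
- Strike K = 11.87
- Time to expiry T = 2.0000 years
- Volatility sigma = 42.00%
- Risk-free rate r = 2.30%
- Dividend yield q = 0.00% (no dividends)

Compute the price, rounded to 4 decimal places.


d1 = (ln(S/K) + (r - q + 0.5*sigma^2) * T) / (sigma * sqrt(T)) = 0.18708834
d2 = d1 - sigma * sqrt(T) = -0.40688135
exp(-rT) = 0.95504196; exp(-qT) = 1.00000000
P = K * exp(-rT) * N(-d2) - S_0 * exp(-qT) * N(-d1)
N(-d1) = 0.42579568; N(-d2) = 0.65795243
P = 11.8700 * 0.95504196 * 0.65795243 - 10.6200 * 1.00000000 * 0.42579568 = 2.9368

Answer: Price = 2.9368


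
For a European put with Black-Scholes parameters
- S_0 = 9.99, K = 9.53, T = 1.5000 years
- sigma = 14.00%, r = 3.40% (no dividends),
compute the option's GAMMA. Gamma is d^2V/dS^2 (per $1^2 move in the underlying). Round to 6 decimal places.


Answer: Gamma = 0.187554

Derivation:
d1 = 0.6580955152; d2 = 0.4866312332
phi(d1) = 0.3212667877; exp(-qT) = 1.0000000000; exp(-rT) = 0.9502786705
Gamma = exp(-qT) * phi(d1) / (S * sigma * sqrt(T)) = 1.0000000000 * 0.3212667877 / (9.9900 * 0.1400 * 1.2247448714) = 0.187554


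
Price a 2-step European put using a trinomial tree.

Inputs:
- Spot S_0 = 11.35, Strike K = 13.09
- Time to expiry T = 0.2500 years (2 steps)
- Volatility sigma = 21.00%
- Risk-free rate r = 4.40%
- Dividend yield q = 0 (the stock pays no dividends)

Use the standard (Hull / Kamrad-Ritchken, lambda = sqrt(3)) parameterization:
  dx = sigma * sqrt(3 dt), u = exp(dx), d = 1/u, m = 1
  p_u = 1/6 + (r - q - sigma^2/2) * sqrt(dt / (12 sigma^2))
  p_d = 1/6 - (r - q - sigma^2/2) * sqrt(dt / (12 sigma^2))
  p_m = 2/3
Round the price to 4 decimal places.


dt = T/N = 0.125000; dx = sigma*sqrt(3*dt) = 0.128598
u = exp(dx) = 1.137233; d = 1/u = 0.879327
p_u = 0.177335, p_m = 0.666667, p_d = 0.155999
Discount per step: exp(-r*dt) = 0.994515
Stock lattice S(k, j) with j the centered position index:
  k=0: S(0,+0) = 11.3500
  k=1: S(1,-1) = 9.9804; S(1,+0) = 11.3500; S(1,+1) = 12.9076
  k=2: S(2,-2) = 8.7760; S(2,-1) = 9.9804; S(2,+0) = 11.3500; S(2,+1) = 12.9076; S(2,+2) = 14.6789
Terminal payoffs V(N, j) = max(K - S_T, 0):
  V(2,-2) = 4.313995; V(2,-1) = 3.109636; V(2,+0) = 1.740000; V(2,+1) = 0.182404; V(2,+2) = 0.000000
Backward induction: V(k, j) = exp(-r*dt) * [p_u * V(k+1, j+1) + p_m * V(k+1, j) + p_d * V(k+1, j-1)]
  V(1,-1) = exp(-r*dt) * [p_u*1.740000 + p_m*3.109636 + p_d*4.313995] = 3.037876
  V(1,+0) = exp(-r*dt) * [p_u*0.182404 + p_m*1.740000 + p_d*3.109636] = 1.668245
  V(1,+1) = exp(-r*dt) * [p_u*0.000000 + p_m*0.182404 + p_d*1.740000] = 0.390885
  V(0,+0) = exp(-r*dt) * [p_u*0.390885 + p_m*1.668245 + p_d*3.037876] = 1.646306

Answer: Price = V(0,0) = 1.6463


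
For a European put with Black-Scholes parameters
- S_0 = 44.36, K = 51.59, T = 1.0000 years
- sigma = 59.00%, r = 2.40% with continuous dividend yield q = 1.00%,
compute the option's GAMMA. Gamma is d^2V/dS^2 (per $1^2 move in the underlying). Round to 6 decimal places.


Answer: Gamma = 0.015061

Derivation:
d1 = 0.0628140800; d2 = -0.5271859200
phi(d1) = 0.3981560212; exp(-qT) = 0.9900498337; exp(-rT) = 0.9762857098
Gamma = exp(-qT) * phi(d1) / (S * sigma * sqrt(T)) = 0.9900498337 * 0.3981560212 / (44.3600 * 0.5900 * 1.0000000000) = 0.015061


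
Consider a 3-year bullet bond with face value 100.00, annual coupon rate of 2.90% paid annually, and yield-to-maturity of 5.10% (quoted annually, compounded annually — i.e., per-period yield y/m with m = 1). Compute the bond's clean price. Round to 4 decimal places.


Coupon per period c = face * coupon_rate / m = 2.900000
Periods per year m = 1; per-period yield y/m = 0.051000
Number of cashflows N = 3
Cashflows (t years, CF_t, discount factor 1/(1+y/m)^(m*t), PV):
  t = 1.0000: CF_t = 2.900000, DF = 0.951475, PV = 2.759277
  t = 2.0000: CF_t = 2.900000, DF = 0.905304, PV = 2.625382
  t = 3.0000: CF_t = 102.900000, DF = 0.861374, PV = 88.635404
Price P = sum_t PV_t = 94.020063

Answer: Price = 94.0201


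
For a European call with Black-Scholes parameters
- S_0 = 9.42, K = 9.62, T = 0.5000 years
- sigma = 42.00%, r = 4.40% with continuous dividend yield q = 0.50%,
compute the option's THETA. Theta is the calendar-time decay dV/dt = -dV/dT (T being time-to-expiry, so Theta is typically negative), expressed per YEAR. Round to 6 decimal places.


d1 = 0.1434107638; d2 = -0.1535740843
phi(d1) = 0.3948608491; exp(-qT) = 0.9975031224; exp(-rT) = 0.9782402351
Theta = -S*exp(-qT)*phi(d1)*sigma/(2*sqrt(T)) - r*K*exp(-rT)*N(d2) + q*S*exp(-qT)*N(d1)
N(d1) = 0.5570171087; N(d2) = 0.4389727861; sqrt(T) = 0.7071067812
Term 1 = -9.4200 * 0.9975031224 * 0.3948608491 * 0.4200 / (2 * 0.7071067812) = -1.1019034282
Term 2 = -0.0440 * 9.6200 * 0.9782402351 * 0.4389727861 = -0.1817652538
Term 3 = 0.0050 * 9.4200 * 0.9975031224 * 0.5570171087 = 0.0261699990
Theta = -1.1019034282 + (-0.1817652538) + (0.0261699990) = -1.257499

Answer: Theta = -1.257499


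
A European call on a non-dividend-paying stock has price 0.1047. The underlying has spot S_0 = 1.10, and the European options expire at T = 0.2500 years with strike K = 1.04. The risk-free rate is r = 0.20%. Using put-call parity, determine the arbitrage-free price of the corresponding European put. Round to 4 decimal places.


Put-call parity: C - P = S_0 * exp(-qT) - K * exp(-rT).
S_0 * exp(-qT) = 1.1000 * 1.00000000 = 1.10000000
K * exp(-rT) = 1.0400 * 0.99950012 = 1.03948013
P = C - S*exp(-qT) + K*exp(-rT)
P = 0.1047 - 1.10000000 + 1.03948013 = 0.0442

Answer: Put price = 0.0442


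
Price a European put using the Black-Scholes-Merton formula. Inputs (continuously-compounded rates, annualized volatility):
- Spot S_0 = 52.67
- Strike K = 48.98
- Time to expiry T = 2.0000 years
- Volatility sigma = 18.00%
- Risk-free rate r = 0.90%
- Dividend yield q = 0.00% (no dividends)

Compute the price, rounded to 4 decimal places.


Answer: Price = 3.1396

Derivation:
d1 = (ln(S/K) + (r - q + 0.5*sigma^2) * T) / (sigma * sqrt(T)) = 0.48332313
d2 = d1 - sigma * sqrt(T) = 0.22876469
exp(-rT) = 0.98216103; exp(-qT) = 1.00000000
P = K * exp(-rT) * N(-d2) - S_0 * exp(-qT) * N(-d1)
N(-d1) = 0.31443316; N(-d2) = 0.40952591
P = 48.9800 * 0.98216103 * 0.40952591 - 52.6700 * 1.00000000 * 0.31443316 = 3.1396


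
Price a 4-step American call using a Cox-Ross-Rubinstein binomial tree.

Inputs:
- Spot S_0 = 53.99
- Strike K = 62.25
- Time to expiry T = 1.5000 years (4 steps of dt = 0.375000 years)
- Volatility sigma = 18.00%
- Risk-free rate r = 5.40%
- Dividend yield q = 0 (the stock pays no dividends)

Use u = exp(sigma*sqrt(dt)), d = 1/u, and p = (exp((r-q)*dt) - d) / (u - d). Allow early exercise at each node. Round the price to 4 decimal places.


dt = T/N = 0.375000
u = exp(sigma*sqrt(dt)) = 1.116532; d = 1/u = 0.895631
p = (exp((r-q)*dt) - d) / (u - d) = 0.565076
Discount per step: exp(-r*dt) = 0.979954
Stock lattice S(k, i) with i counting down-moves:
  k=0: S(0,0) = 53.9900
  k=1: S(1,0) = 60.2815; S(1,1) = 48.3551
  k=2: S(2,0) = 67.3062; S(2,1) = 53.9900; S(2,2) = 43.3083
  k=3: S(3,0) = 75.1495; S(3,1) = 60.2815; S(3,2) = 48.3551; S(3,3) = 38.7883
  k=4: S(4,0) = 83.9068; S(4,1) = 67.3062; S(4,2) = 53.9900; S(4,3) = 43.3083; S(4,4) = 34.7400
Terminal payoffs V(N, i) = max(S_T - K, 0):
  V(4,0) = 21.656828; V(4,1) = 5.056238; V(4,2) = 0.000000; V(4,3) = 0.000000; V(4,4) = 0.000000
Backward induction: V(k, i) = exp(-r*dt) * [p * V(k+1, i) + (1-p) * V(k+1, i+1)]; then take max(V_cont, immediate exercise) for American.
  V(3,0) = exp(-r*dt) * [p*21.656828 + (1-p)*5.056238] = 14.147422; exercise = 12.899537; V(3,0) = max -> 14.147422
  V(3,1) = exp(-r*dt) * [p*5.056238 + (1-p)*0.000000] = 2.799882; exercise = 0.000000; V(3,1) = max -> 2.799882
  V(3,2) = exp(-r*dt) * [p*0.000000 + (1-p)*0.000000] = 0.000000; exercise = 0.000000; V(3,2) = max -> 0.000000
  V(3,3) = exp(-r*dt) * [p*0.000000 + (1-p)*0.000000] = 0.000000; exercise = 0.000000; V(3,3) = max -> 0.000000
  V(2,0) = exp(-r*dt) * [p*14.147422 + (1-p)*2.799882] = 9.027432; exercise = 5.056238; V(2,0) = max -> 9.027432
  V(2,1) = exp(-r*dt) * [p*2.799882 + (1-p)*0.000000] = 1.550429; exercise = 0.000000; V(2,1) = max -> 1.550429
  V(2,2) = exp(-r*dt) * [p*0.000000 + (1-p)*0.000000] = 0.000000; exercise = 0.000000; V(2,2) = max -> 0.000000
  V(1,0) = exp(-r*dt) * [p*9.027432 + (1-p)*1.550429] = 5.659724; exercise = 0.000000; V(1,0) = max -> 5.659724
  V(1,1) = exp(-r*dt) * [p*1.550429 + (1-p)*0.000000] = 0.858547; exercise = 0.000000; V(1,1) = max -> 0.858547
  V(0,0) = exp(-r*dt) * [p*5.659724 + (1-p)*0.858547] = 3.499978; exercise = 0.000000; V(0,0) = max -> 3.499978

Answer: Price = V(0,0) = 3.5000


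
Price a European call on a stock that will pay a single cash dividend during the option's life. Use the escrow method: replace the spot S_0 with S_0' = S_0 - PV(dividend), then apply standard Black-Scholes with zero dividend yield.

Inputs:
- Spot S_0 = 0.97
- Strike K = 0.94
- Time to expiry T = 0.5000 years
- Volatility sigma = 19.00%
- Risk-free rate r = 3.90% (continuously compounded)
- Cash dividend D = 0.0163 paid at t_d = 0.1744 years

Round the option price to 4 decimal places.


PV(D) = D * exp(-r * t_d) = 0.0163 * 0.99322148 = 0.01618951
S_0' = S_0 - PV(D) = 0.9700 - 0.01618951 = 0.95381049
d1 = (ln(S_0'/K) + (r + sigma^2/2)*T) / (sigma*sqrt(T)) = 0.32087857
d2 = d1 - sigma*sqrt(T) = 0.18652828
exp(-rT) = 0.98068890
N(d1) = 0.62584879; N(d2) = 0.57398475
C = S_0' * N(d1) - K * exp(-rT) * N(d2) = 0.95381049 * 0.62584879 - 0.9400 * 0.98068890 * 0.57398475 = 0.0678

Answer: Price = 0.0678


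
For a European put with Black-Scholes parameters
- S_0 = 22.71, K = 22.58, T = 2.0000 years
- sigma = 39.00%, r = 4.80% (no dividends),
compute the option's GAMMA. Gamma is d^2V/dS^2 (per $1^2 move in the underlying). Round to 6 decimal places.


d1 = 0.4602373056; d2 = -0.0913059837
phi(d1) = 0.3588511064; exp(-qT) = 1.0000000000; exp(-rT) = 0.9084640161
Gamma = exp(-qT) * phi(d1) / (S * sigma * sqrt(T)) = 1.0000000000 * 0.3588511064 / (22.7100 * 0.3900 * 1.4142135624) = 0.028650

Answer: Gamma = 0.028650


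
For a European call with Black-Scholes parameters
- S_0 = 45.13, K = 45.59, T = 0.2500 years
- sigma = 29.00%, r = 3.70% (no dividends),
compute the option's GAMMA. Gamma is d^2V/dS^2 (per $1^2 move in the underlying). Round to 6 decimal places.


d1 = 0.0663539284; d2 = -0.0786460716
phi(d1) = 0.3980650061; exp(-qT) = 1.0000000000; exp(-rT) = 0.9907926496
Gamma = exp(-qT) * phi(d1) / (S * sigma * sqrt(T)) = 1.0000000000 * 0.3980650061 / (45.1300 * 0.2900 * 0.5000000000) = 0.060830

Answer: Gamma = 0.060830


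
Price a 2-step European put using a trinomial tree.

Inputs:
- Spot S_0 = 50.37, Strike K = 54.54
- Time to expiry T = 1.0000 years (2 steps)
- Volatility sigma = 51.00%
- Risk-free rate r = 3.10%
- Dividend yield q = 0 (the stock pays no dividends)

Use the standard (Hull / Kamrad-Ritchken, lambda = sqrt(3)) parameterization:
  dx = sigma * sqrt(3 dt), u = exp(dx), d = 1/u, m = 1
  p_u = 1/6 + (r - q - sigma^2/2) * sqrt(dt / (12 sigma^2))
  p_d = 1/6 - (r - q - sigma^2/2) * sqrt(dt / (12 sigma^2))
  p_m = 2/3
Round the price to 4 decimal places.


dt = T/N = 0.500000; dx = sigma*sqrt(3*dt) = 0.624620
u = exp(dx) = 1.867536; d = 1/u = 0.535465
p_u = 0.127023, p_m = 0.666667, p_d = 0.206311
Discount per step: exp(-r*dt) = 0.984620
Stock lattice S(k, j) with j the centered position index:
  k=0: S(0,+0) = 50.3700
  k=1: S(1,-1) = 26.9714; S(1,+0) = 50.3700; S(1,+1) = 94.0678
  k=2: S(2,-2) = 14.4422; S(2,-1) = 26.9714; S(2,+0) = 50.3700; S(2,+1) = 94.0678; S(2,+2) = 175.6750
Terminal payoffs V(N, j) = max(K - S_T, 0):
  V(2,-2) = 40.097778; V(2,-1) = 27.568632; V(2,+0) = 4.170000; V(2,+1) = 0.000000; V(2,+2) = 0.000000
Backward induction: V(k, j) = exp(-r*dt) * [p_u * V(k+1, j+1) + p_m * V(k+1, j) + p_d * V(k+1, j-1)]
  V(1,-1) = exp(-r*dt) * [p_u*4.170000 + p_m*27.568632 + p_d*40.097778] = 26.763313
  V(1,+0) = exp(-r*dt) * [p_u*0.000000 + p_m*4.170000 + p_d*27.568632] = 8.337468
  V(1,+1) = exp(-r*dt) * [p_u*0.000000 + p_m*0.000000 + p_d*4.170000] = 0.847084
  V(0,+0) = exp(-r*dt) * [p_u*0.847084 + p_m*8.337468 + p_d*26.763313] = 11.015402

Answer: Price = V(0,0) = 11.0154


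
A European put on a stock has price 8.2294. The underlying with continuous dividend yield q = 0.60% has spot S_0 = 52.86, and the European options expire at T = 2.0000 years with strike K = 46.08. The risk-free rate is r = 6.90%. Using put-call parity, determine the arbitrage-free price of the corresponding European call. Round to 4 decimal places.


Put-call parity: C - P = S_0 * exp(-qT) - K * exp(-rT).
S_0 * exp(-qT) = 52.8600 * 0.98807171 = 52.22947074
K * exp(-rT) = 46.0800 * 0.87109869 = 40.14022772
C = P + S*exp(-qT) - K*exp(-rT)
C = 8.2294 + 52.22947074 - 40.14022772 = 20.3186

Answer: Call price = 20.3186


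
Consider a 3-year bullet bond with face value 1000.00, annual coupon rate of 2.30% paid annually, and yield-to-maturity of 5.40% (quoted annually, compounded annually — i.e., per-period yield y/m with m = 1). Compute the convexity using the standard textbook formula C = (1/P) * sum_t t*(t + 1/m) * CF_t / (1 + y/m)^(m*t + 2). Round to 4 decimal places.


Answer: Convexity = 10.4655

Derivation:
Coupon per period c = face * coupon_rate / m = 23.000000
Periods per year m = 1; per-period yield y/m = 0.054000
Number of cashflows N = 3
Cashflows (t years, CF_t, discount factor 1/(1+y/m)^(m*t), PV):
  t = 1.0000: CF_t = 23.000000, DF = 0.948767, PV = 21.821632
  t = 2.0000: CF_t = 23.000000, DF = 0.900158, PV = 20.703636
  t = 3.0000: CF_t = 1023.000000, DF = 0.854040, PV = 873.682830
Price P = sum_t PV_t = 916.208098
Convexity numerator sum_t t*(t + 1/m) * CF_t / (1+y/m)^(m*t + 2):
  t = 1.0000: term = 39.285836
  t = 2.0000: term = 111.819267
  t = 3.0000: term = 9437.431782
Convexity = (1/P) * sum = 9588.536886 / 916.208098 = 10.465457
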